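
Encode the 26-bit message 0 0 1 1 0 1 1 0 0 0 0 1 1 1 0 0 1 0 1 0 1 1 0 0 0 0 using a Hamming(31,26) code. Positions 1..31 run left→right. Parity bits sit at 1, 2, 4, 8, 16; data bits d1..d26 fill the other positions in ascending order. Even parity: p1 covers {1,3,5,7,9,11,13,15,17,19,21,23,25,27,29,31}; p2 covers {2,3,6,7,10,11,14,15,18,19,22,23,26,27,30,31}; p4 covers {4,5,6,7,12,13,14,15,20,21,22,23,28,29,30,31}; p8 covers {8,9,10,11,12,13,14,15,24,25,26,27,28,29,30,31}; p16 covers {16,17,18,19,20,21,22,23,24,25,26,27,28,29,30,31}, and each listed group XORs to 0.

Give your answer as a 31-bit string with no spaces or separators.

Place data at non-parity positions: p1 p2 0 p4 0 1 1 p8 0 1 1 0 0 0 0 p16 1 1 1 0 0 1 0 1 0 1 1 0 0 0 0
p1 (pos 1,3,5,7,9,11,13,15,17,19,21,23,25,27,29,31): XOR of data positions = 0⊕0⊕1⊕0⊕1⊕0⊕0⊕1⊕1⊕0⊕0⊕0⊕1⊕0⊕0 = 1
p2 (pos 2,3,6,7,10,11,14,15,18,19,22,23,26,27,30,31): XOR of data positions = 0⊕1⊕1⊕1⊕1⊕0⊕0⊕1⊕1⊕1⊕0⊕1⊕1⊕0⊕0 = 1
p4 (pos 4,5,6,7,12,13,14,15,20,21,22,23,28,29,30,31): XOR of data positions = 0⊕1⊕1⊕0⊕0⊕0⊕0⊕0⊕0⊕1⊕0⊕0⊕0⊕0⊕0 = 1
p8 (pos 8,9,10,11,12,13,14,15,24,25,26,27,28,29,30,31): XOR of data positions = 0⊕1⊕1⊕0⊕0⊕0⊕0⊕1⊕0⊕1⊕1⊕0⊕0⊕0⊕0 = 1
p16 (pos 16,17,18,19,20,21,22,23,24,25,26,27,28,29,30,31): XOR of data positions = 1⊕1⊕1⊕0⊕0⊕1⊕0⊕1⊕0⊕1⊕1⊕0⊕0⊕0⊕0 = 1
Codeword: 1101011101100001111001010110000

1101011101100001111001010110000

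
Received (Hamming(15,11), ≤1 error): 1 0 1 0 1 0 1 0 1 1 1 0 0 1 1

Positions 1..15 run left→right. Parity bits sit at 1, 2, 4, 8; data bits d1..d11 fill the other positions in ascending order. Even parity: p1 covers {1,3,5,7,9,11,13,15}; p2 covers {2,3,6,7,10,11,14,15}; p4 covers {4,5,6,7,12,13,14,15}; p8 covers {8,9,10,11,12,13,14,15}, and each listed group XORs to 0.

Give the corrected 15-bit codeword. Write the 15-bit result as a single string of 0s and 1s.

101010100110011

s1 (pos 1,3,5,7,9,11,13,15): 1⊕1⊕1⊕1⊕1⊕1⊕0⊕1 = 1
s2 (pos 2,3,6,7,10,11,14,15): 0⊕1⊕0⊕1⊕1⊕1⊕1⊕1 = 0
s4 (pos 4,5,6,7,12,13,14,15): 0⊕1⊕0⊕1⊕0⊕0⊕1⊕1 = 0
s8 (pos 8,9,10,11,12,13,14,15): 0⊕1⊕1⊕1⊕0⊕0⊕1⊕1 = 1
Syndrome s8…s1 = 1001 → error at position 9.
Flip position 9: 101010101110011 → 101010100110011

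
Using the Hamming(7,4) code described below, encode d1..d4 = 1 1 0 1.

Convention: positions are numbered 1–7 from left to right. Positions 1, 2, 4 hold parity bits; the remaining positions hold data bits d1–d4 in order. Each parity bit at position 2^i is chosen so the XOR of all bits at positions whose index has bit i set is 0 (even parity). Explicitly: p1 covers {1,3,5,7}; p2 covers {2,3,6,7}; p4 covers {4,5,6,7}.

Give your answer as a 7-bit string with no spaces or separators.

Place data at non-parity positions: p1 p2 1 p4 1 0 1
p1 (pos 1,3,5,7): XOR of data positions = 1⊕1⊕1 = 1
p2 (pos 2,3,6,7): XOR of data positions = 1⊕0⊕1 = 0
p4 (pos 4,5,6,7): XOR of data positions = 1⊕0⊕1 = 0
Codeword: 1010101

1010101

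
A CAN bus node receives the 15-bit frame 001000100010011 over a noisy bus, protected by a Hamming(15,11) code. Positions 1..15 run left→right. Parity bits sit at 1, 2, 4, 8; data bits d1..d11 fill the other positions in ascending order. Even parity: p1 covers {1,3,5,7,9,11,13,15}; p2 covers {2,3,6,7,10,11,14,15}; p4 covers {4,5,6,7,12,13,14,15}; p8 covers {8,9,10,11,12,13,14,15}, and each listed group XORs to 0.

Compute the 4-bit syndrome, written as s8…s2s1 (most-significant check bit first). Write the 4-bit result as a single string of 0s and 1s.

1110

s1 (pos 1,3,5,7,9,11,13,15): 0⊕1⊕0⊕1⊕0⊕1⊕0⊕1 = 0
s2 (pos 2,3,6,7,10,11,14,15): 0⊕1⊕0⊕1⊕0⊕1⊕1⊕1 = 1
s4 (pos 4,5,6,7,12,13,14,15): 0⊕0⊕0⊕1⊕0⊕0⊕1⊕1 = 1
s8 (pos 8,9,10,11,12,13,14,15): 0⊕0⊕0⊕1⊕0⊕0⊕1⊕1 = 1
Syndrome s8…s1 = 1110 → error at position 14.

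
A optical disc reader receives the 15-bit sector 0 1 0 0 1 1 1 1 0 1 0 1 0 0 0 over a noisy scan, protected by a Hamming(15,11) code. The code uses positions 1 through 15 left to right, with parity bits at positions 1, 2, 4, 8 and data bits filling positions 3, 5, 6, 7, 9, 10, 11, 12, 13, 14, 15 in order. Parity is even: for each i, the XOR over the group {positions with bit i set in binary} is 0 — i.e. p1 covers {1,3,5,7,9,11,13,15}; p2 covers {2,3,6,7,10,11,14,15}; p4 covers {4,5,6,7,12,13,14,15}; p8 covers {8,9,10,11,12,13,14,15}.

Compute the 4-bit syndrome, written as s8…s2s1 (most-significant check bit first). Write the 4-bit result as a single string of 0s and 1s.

1000

s1 (pos 1,3,5,7,9,11,13,15): 0⊕0⊕1⊕1⊕0⊕0⊕0⊕0 = 0
s2 (pos 2,3,6,7,10,11,14,15): 1⊕0⊕1⊕1⊕1⊕0⊕0⊕0 = 0
s4 (pos 4,5,6,7,12,13,14,15): 0⊕1⊕1⊕1⊕1⊕0⊕0⊕0 = 0
s8 (pos 8,9,10,11,12,13,14,15): 1⊕0⊕1⊕0⊕1⊕0⊕0⊕0 = 1
Syndrome s8…s1 = 1000 → error at position 8.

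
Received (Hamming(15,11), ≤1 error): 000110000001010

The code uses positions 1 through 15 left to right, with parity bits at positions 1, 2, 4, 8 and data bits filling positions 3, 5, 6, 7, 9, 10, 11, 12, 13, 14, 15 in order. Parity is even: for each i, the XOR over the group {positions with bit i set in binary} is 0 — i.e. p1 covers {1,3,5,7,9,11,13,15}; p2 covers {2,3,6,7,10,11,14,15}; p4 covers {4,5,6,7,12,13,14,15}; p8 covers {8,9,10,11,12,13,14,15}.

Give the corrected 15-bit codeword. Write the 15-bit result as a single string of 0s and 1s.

001110000001010

s1 (pos 1,3,5,7,9,11,13,15): 0⊕0⊕1⊕0⊕0⊕0⊕0⊕0 = 1
s2 (pos 2,3,6,7,10,11,14,15): 0⊕0⊕0⊕0⊕0⊕0⊕1⊕0 = 1
s4 (pos 4,5,6,7,12,13,14,15): 1⊕1⊕0⊕0⊕1⊕0⊕1⊕0 = 0
s8 (pos 8,9,10,11,12,13,14,15): 0⊕0⊕0⊕0⊕1⊕0⊕1⊕0 = 0
Syndrome s8…s1 = 0011 → error at position 3.
Flip position 3: 000110000001010 → 001110000001010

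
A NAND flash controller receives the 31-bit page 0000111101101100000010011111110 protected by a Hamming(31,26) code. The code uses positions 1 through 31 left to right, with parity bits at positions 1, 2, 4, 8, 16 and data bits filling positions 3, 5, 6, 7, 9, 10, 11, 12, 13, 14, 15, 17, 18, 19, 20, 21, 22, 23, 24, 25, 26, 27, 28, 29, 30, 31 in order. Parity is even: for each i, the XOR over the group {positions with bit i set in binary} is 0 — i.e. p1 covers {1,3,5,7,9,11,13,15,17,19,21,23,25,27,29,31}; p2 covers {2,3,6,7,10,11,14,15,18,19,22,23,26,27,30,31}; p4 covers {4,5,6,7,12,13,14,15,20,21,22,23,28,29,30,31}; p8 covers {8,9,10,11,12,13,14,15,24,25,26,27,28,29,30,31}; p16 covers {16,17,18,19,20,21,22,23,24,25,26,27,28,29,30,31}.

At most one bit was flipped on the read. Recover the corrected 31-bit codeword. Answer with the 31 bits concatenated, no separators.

s1 (pos 1,3,5,7,9,11,13,15,17,19,21,23,25,27,29,31): 0⊕0⊕1⊕1⊕0⊕1⊕1⊕0⊕0⊕0⊕1⊕0⊕1⊕1⊕1⊕0 = 0
s2 (pos 2,3,6,7,10,11,14,15,18,19,22,23,26,27,30,31): 0⊕0⊕1⊕1⊕1⊕1⊕1⊕0⊕0⊕0⊕0⊕0⊕1⊕1⊕1⊕0 = 0
s4 (pos 4,5,6,7,12,13,14,15,20,21,22,23,28,29,30,31): 0⊕1⊕1⊕1⊕0⊕1⊕1⊕0⊕0⊕1⊕0⊕0⊕1⊕1⊕1⊕0 = 1
s8 (pos 8,9,10,11,12,13,14,15,24,25,26,27,28,29,30,31): 1⊕0⊕1⊕1⊕0⊕1⊕1⊕0⊕1⊕1⊕1⊕1⊕1⊕1⊕1⊕0 = 0
s16 (pos 16,17,18,19,20,21,22,23,24,25,26,27,28,29,30,31): 0⊕0⊕0⊕0⊕0⊕1⊕0⊕0⊕1⊕1⊕1⊕1⊕1⊕1⊕1⊕0 = 0
Syndrome s16…s1 = 00100 → error at position 4.
Flip position 4: 0000111101101100000010011111110 → 0001111101101100000010011111110

0001111101101100000010011111110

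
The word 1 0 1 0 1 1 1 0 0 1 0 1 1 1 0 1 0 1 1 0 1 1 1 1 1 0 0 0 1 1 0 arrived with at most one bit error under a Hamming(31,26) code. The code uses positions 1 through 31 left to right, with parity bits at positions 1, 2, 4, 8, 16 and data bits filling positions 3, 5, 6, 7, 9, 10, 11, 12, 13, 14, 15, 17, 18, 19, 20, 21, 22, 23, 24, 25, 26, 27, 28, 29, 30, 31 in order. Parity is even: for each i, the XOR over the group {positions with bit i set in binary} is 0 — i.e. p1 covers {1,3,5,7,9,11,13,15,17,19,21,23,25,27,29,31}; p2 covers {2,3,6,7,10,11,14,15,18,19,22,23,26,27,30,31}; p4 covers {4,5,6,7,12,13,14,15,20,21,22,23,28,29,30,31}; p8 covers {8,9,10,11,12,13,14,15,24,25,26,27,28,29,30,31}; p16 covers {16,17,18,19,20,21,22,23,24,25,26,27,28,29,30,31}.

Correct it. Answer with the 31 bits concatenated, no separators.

1011111001011101011011111000110

s1 (pos 1,3,5,7,9,11,13,15,17,19,21,23,25,27,29,31): 1⊕1⊕1⊕1⊕0⊕0⊕1⊕0⊕0⊕1⊕1⊕1⊕1⊕0⊕1⊕0 = 0
s2 (pos 2,3,6,7,10,11,14,15,18,19,22,23,26,27,30,31): 0⊕1⊕1⊕1⊕1⊕0⊕1⊕0⊕1⊕1⊕1⊕1⊕0⊕0⊕1⊕0 = 0
s4 (pos 4,5,6,7,12,13,14,15,20,21,22,23,28,29,30,31): 0⊕1⊕1⊕1⊕1⊕1⊕1⊕0⊕0⊕1⊕1⊕1⊕0⊕1⊕1⊕0 = 1
s8 (pos 8,9,10,11,12,13,14,15,24,25,26,27,28,29,30,31): 0⊕0⊕1⊕0⊕1⊕1⊕1⊕0⊕1⊕1⊕0⊕0⊕0⊕1⊕1⊕0 = 0
s16 (pos 16,17,18,19,20,21,22,23,24,25,26,27,28,29,30,31): 1⊕0⊕1⊕1⊕0⊕1⊕1⊕1⊕1⊕1⊕0⊕0⊕0⊕1⊕1⊕0 = 0
Syndrome s16…s1 = 00100 → error at position 4.
Flip position 4: 1010111001011101011011111000110 → 1011111001011101011011111000110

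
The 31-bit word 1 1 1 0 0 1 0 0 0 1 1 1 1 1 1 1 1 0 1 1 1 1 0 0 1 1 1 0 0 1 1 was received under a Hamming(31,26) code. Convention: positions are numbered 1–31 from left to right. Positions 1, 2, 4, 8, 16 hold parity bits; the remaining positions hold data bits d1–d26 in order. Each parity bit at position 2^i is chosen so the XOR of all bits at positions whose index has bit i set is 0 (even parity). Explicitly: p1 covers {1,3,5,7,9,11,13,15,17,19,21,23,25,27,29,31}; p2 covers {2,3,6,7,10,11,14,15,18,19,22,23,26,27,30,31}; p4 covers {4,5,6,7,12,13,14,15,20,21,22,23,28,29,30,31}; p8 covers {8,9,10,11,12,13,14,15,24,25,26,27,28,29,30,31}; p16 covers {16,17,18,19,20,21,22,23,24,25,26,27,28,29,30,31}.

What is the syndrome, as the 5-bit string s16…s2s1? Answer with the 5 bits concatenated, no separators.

s1 (pos 1,3,5,7,9,11,13,15,17,19,21,23,25,27,29,31): 1⊕1⊕0⊕0⊕0⊕1⊕1⊕1⊕1⊕1⊕1⊕0⊕1⊕1⊕0⊕1 = 1
s2 (pos 2,3,6,7,10,11,14,15,18,19,22,23,26,27,30,31): 1⊕1⊕1⊕0⊕1⊕1⊕1⊕1⊕0⊕1⊕1⊕0⊕1⊕1⊕1⊕1 = 1
s4 (pos 4,5,6,7,12,13,14,15,20,21,22,23,28,29,30,31): 0⊕0⊕1⊕0⊕1⊕1⊕1⊕1⊕1⊕1⊕1⊕0⊕0⊕0⊕1⊕1 = 0
s8 (pos 8,9,10,11,12,13,14,15,24,25,26,27,28,29,30,31): 0⊕0⊕1⊕1⊕1⊕1⊕1⊕1⊕0⊕1⊕1⊕1⊕0⊕0⊕1⊕1 = 1
s16 (pos 16,17,18,19,20,21,22,23,24,25,26,27,28,29,30,31): 1⊕1⊕0⊕1⊕1⊕1⊕1⊕0⊕0⊕1⊕1⊕1⊕0⊕0⊕1⊕1 = 1
Syndrome s16…s1 = 11011 → error at position 27.

11011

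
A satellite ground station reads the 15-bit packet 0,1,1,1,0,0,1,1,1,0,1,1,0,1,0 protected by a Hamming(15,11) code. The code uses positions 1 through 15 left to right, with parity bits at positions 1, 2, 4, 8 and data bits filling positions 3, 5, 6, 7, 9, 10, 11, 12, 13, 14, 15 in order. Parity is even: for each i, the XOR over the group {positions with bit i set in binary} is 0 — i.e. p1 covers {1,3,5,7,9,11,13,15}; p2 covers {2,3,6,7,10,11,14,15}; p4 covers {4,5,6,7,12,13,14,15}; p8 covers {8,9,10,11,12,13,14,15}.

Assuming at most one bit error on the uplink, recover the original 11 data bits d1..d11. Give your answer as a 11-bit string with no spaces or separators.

10011111010

s1 (pos 1,3,5,7,9,11,13,15): 0⊕1⊕0⊕1⊕1⊕1⊕0⊕0 = 0
s2 (pos 2,3,6,7,10,11,14,15): 1⊕1⊕0⊕1⊕0⊕1⊕1⊕0 = 1
s4 (pos 4,5,6,7,12,13,14,15): 1⊕0⊕0⊕1⊕1⊕0⊕1⊕0 = 0
s8 (pos 8,9,10,11,12,13,14,15): 1⊕1⊕0⊕1⊕1⊕0⊕1⊕0 = 1
Syndrome s8…s1 = 1010 → error at position 10.
Flip position 10: 011100111011010 → 011100111111010
Read data bits from positions 3,5,6,7,9,10,11,12,13,14,15: 10011111010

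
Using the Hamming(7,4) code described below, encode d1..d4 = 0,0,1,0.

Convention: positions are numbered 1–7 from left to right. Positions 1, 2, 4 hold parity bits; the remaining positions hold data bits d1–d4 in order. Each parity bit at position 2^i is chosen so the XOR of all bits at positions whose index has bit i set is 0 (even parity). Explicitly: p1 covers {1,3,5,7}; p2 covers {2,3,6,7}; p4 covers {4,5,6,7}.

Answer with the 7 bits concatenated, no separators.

Place data at non-parity positions: p1 p2 0 p4 0 1 0
p1 (pos 1,3,5,7): XOR of data positions = 0⊕0⊕0 = 0
p2 (pos 2,3,6,7): XOR of data positions = 0⊕1⊕0 = 1
p4 (pos 4,5,6,7): XOR of data positions = 0⊕1⊕0 = 1
Codeword: 0101010

0101010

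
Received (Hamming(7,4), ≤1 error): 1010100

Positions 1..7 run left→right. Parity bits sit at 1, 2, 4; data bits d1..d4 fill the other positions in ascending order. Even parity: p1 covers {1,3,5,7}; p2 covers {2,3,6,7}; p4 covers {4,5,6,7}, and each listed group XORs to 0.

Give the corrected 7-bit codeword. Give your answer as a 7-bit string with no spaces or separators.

s1 (pos 1,3,5,7): 1⊕1⊕1⊕0 = 1
s2 (pos 2,3,6,7): 0⊕1⊕0⊕0 = 1
s4 (pos 4,5,6,7): 0⊕1⊕0⊕0 = 1
Syndrome s4…s1 = 111 → error at position 7.
Flip position 7: 1010100 → 1010101

1010101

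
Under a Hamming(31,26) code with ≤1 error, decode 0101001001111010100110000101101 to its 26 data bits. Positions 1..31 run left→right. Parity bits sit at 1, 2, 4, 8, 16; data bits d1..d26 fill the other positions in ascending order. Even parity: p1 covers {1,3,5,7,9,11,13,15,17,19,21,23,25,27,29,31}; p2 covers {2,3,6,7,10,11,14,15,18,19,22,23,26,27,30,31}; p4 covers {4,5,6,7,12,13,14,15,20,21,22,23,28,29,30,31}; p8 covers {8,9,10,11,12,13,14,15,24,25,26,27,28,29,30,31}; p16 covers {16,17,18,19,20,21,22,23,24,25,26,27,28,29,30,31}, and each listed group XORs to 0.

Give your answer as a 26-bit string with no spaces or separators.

s1 (pos 1,3,5,7,9,11,13,15,17,19,21,23,25,27,29,31): 0⊕0⊕0⊕1⊕0⊕1⊕1⊕1⊕1⊕0⊕1⊕0⊕0⊕0⊕1⊕1 = 0
s2 (pos 2,3,6,7,10,11,14,15,18,19,22,23,26,27,30,31): 1⊕0⊕0⊕1⊕1⊕1⊕0⊕1⊕0⊕0⊕0⊕0⊕1⊕0⊕0⊕1 = 1
s4 (pos 4,5,6,7,12,13,14,15,20,21,22,23,28,29,30,31): 1⊕0⊕0⊕1⊕1⊕1⊕0⊕1⊕1⊕1⊕0⊕0⊕1⊕1⊕0⊕1 = 0
s8 (pos 8,9,10,11,12,13,14,15,24,25,26,27,28,29,30,31): 0⊕0⊕1⊕1⊕1⊕1⊕0⊕1⊕0⊕0⊕1⊕0⊕1⊕1⊕0⊕1 = 1
s16 (pos 16,17,18,19,20,21,22,23,24,25,26,27,28,29,30,31): 0⊕1⊕0⊕0⊕1⊕1⊕0⊕0⊕0⊕0⊕1⊕0⊕1⊕1⊕0⊕1 = 1
Syndrome s16…s1 = 11010 → error at position 26.
Flip position 26: 0101001001111010100110000101101 → 0101001001111010100110000001101
Read data bits from positions 3,5,6,7,9,10,11,12,13,14,15,17,18,19,20,21,22,23,24,25,26,27,28,29,30,31: 00010111101100110000001101

00010111101100110000001101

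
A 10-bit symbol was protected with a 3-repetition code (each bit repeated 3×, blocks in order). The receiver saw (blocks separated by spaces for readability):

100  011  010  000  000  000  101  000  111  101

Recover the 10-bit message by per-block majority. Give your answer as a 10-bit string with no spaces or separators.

0100001011

Block 1 (100): 1 one → 0
Block 2 (011): 2 ones → 1
Block 3 (010): 1 one → 0
Block 4 (000): 0 ones → 0
Block 5 (000): 0 ones → 0
Block 6 (000): 0 ones → 0
Block 7 (101): 2 ones → 1
Block 8 (000): 0 ones → 0
Block 9 (111): 3 ones → 1
Block 10 (101): 2 ones → 1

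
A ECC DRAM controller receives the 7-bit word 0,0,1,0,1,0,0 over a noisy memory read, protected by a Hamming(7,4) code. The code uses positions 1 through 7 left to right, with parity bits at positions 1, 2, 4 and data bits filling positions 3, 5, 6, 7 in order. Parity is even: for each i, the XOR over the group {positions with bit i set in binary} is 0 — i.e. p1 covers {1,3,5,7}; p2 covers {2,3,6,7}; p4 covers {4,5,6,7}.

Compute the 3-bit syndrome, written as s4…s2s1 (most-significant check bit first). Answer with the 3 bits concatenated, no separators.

110

s1 (pos 1,3,5,7): 0⊕1⊕1⊕0 = 0
s2 (pos 2,3,6,7): 0⊕1⊕0⊕0 = 1
s4 (pos 4,5,6,7): 0⊕1⊕0⊕0 = 1
Syndrome s4…s1 = 110 → error at position 6.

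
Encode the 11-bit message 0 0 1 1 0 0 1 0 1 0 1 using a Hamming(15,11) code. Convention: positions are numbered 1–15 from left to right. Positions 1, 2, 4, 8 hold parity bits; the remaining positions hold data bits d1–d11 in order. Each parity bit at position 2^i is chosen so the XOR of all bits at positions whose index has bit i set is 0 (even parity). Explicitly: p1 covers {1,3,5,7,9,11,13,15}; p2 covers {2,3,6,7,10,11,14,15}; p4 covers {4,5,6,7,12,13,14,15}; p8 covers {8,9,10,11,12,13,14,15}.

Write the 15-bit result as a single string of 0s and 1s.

Place data at non-parity positions: p1 p2 0 p4 0 1 1 p8 0 0 1 0 1 0 1
p1 (pos 1,3,5,7,9,11,13,15): XOR of data positions = 0⊕0⊕1⊕0⊕1⊕1⊕1 = 0
p2 (pos 2,3,6,7,10,11,14,15): XOR of data positions = 0⊕1⊕1⊕0⊕1⊕0⊕1 = 0
p4 (pos 4,5,6,7,12,13,14,15): XOR of data positions = 0⊕1⊕1⊕0⊕1⊕0⊕1 = 0
p8 (pos 8,9,10,11,12,13,14,15): XOR of data positions = 0⊕0⊕1⊕0⊕1⊕0⊕1 = 1
Codeword: 000001110010101

000001110010101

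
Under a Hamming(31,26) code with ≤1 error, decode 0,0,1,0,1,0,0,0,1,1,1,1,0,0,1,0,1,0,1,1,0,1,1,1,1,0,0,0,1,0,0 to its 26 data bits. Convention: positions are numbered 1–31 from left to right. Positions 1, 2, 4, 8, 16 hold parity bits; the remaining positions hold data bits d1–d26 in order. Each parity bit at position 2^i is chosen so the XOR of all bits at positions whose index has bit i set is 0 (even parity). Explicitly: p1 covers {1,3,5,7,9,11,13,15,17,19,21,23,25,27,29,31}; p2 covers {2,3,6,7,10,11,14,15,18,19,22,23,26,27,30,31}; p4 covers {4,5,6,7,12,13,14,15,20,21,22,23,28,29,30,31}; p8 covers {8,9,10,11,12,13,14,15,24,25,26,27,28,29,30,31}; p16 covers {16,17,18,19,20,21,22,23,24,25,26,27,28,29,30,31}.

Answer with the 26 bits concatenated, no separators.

s1 (pos 1,3,5,7,9,11,13,15,17,19,21,23,25,27,29,31): 0⊕1⊕1⊕0⊕1⊕1⊕0⊕1⊕1⊕1⊕0⊕1⊕1⊕0⊕1⊕0 = 0
s2 (pos 2,3,6,7,10,11,14,15,18,19,22,23,26,27,30,31): 0⊕1⊕0⊕0⊕1⊕1⊕0⊕1⊕0⊕1⊕1⊕1⊕0⊕0⊕0⊕0 = 1
s4 (pos 4,5,6,7,12,13,14,15,20,21,22,23,28,29,30,31): 0⊕1⊕0⊕0⊕1⊕0⊕0⊕1⊕1⊕0⊕1⊕1⊕0⊕1⊕0⊕0 = 1
s8 (pos 8,9,10,11,12,13,14,15,24,25,26,27,28,29,30,31): 0⊕1⊕1⊕1⊕1⊕0⊕0⊕1⊕1⊕1⊕0⊕0⊕0⊕1⊕0⊕0 = 0
s16 (pos 16,17,18,19,20,21,22,23,24,25,26,27,28,29,30,31): 0⊕1⊕0⊕1⊕1⊕0⊕1⊕1⊕1⊕1⊕0⊕0⊕0⊕1⊕0⊕0 = 0
Syndrome s16…s1 = 00110 → error at position 6.
Flip position 6: 0010100011110010101101111000100 → 0010110011110010101101111000100
Read data bits from positions 3,5,6,7,9,10,11,12,13,14,15,17,18,19,20,21,22,23,24,25,26,27,28,29,30,31: 11101111001101101111000100

11101111001101101111000100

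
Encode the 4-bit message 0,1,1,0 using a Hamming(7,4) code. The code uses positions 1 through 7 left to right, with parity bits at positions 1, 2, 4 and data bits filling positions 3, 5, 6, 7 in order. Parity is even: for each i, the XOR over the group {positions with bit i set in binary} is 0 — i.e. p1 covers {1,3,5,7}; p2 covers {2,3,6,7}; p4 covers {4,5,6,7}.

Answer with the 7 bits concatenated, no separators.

Place data at non-parity positions: p1 p2 0 p4 1 1 0
p1 (pos 1,3,5,7): XOR of data positions = 0⊕1⊕0 = 1
p2 (pos 2,3,6,7): XOR of data positions = 0⊕1⊕0 = 1
p4 (pos 4,5,6,7): XOR of data positions = 1⊕1⊕0 = 0
Codeword: 1100110

1100110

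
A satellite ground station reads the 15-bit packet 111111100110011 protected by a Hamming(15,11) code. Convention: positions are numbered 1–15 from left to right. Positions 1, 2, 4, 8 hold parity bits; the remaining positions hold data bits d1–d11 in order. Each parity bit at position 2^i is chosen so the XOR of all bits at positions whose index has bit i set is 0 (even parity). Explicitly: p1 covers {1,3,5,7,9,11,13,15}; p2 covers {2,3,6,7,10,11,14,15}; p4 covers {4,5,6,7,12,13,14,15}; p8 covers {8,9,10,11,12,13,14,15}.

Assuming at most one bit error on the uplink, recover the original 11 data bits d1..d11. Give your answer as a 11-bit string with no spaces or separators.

11110110011

s1 (pos 1,3,5,7,9,11,13,15): 1⊕1⊕1⊕1⊕0⊕1⊕0⊕1 = 0
s2 (pos 2,3,6,7,10,11,14,15): 1⊕1⊕1⊕1⊕1⊕1⊕1⊕1 = 0
s4 (pos 4,5,6,7,12,13,14,15): 1⊕1⊕1⊕1⊕0⊕0⊕1⊕1 = 0
s8 (pos 8,9,10,11,12,13,14,15): 0⊕0⊕1⊕1⊕0⊕0⊕1⊕1 = 0
Syndrome s8…s1 = 0000 → no error.
Read data bits from positions 3,5,6,7,9,10,11,12,13,14,15: 11110110011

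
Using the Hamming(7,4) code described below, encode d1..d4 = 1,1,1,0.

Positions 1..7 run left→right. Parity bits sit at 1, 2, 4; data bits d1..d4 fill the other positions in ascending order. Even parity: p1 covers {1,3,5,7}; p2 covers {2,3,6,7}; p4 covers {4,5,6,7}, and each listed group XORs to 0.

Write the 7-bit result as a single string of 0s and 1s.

0010110

Place data at non-parity positions: p1 p2 1 p4 1 1 0
p1 (pos 1,3,5,7): XOR of data positions = 1⊕1⊕0 = 0
p2 (pos 2,3,6,7): XOR of data positions = 1⊕1⊕0 = 0
p4 (pos 4,5,6,7): XOR of data positions = 1⊕1⊕0 = 0
Codeword: 0010110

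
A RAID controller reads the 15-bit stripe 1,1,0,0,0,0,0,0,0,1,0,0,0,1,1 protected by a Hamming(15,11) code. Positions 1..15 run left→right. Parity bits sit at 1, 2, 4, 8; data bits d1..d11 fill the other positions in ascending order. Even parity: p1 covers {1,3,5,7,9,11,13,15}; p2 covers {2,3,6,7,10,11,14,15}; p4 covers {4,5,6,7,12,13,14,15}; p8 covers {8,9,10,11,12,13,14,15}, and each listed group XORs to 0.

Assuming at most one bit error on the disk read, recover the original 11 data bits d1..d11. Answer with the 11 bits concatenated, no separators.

00000100011

s1 (pos 1,3,5,7,9,11,13,15): 1⊕0⊕0⊕0⊕0⊕0⊕0⊕1 = 0
s2 (pos 2,3,6,7,10,11,14,15): 1⊕0⊕0⊕0⊕1⊕0⊕1⊕1 = 0
s4 (pos 4,5,6,7,12,13,14,15): 0⊕0⊕0⊕0⊕0⊕0⊕1⊕1 = 0
s8 (pos 8,9,10,11,12,13,14,15): 0⊕0⊕1⊕0⊕0⊕0⊕1⊕1 = 1
Syndrome s8…s1 = 1000 → error at position 8.
Flip position 8: 110000000100011 → 110000010100011
Read data bits from positions 3,5,6,7,9,10,11,12,13,14,15: 00000100011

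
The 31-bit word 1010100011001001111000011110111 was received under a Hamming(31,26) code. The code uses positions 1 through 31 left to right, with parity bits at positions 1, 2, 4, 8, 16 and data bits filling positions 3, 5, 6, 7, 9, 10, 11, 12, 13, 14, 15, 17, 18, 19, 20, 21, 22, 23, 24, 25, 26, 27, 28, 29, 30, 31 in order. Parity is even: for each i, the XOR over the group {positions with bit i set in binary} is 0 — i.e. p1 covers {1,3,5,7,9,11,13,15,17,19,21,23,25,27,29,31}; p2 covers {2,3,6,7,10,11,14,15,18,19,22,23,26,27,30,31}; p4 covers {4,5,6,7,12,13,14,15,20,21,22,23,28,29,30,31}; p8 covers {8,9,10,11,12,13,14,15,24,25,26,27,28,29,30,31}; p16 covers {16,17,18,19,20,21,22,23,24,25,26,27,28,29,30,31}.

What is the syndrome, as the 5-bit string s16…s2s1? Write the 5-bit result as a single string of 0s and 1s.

10101

s1 (pos 1,3,5,7,9,11,13,15,17,19,21,23,25,27,29,31): 1⊕1⊕1⊕0⊕1⊕0⊕1⊕0⊕1⊕1⊕0⊕0⊕1⊕1⊕1⊕1 = 1
s2 (pos 2,3,6,7,10,11,14,15,18,19,22,23,26,27,30,31): 0⊕1⊕0⊕0⊕1⊕0⊕0⊕0⊕1⊕1⊕0⊕0⊕1⊕1⊕1⊕1 = 0
s4 (pos 4,5,6,7,12,13,14,15,20,21,22,23,28,29,30,31): 0⊕1⊕0⊕0⊕0⊕1⊕0⊕0⊕0⊕0⊕0⊕0⊕0⊕1⊕1⊕1 = 1
s8 (pos 8,9,10,11,12,13,14,15,24,25,26,27,28,29,30,31): 0⊕1⊕1⊕0⊕0⊕1⊕0⊕0⊕1⊕1⊕1⊕1⊕0⊕1⊕1⊕1 = 0
s16 (pos 16,17,18,19,20,21,22,23,24,25,26,27,28,29,30,31): 1⊕1⊕1⊕1⊕0⊕0⊕0⊕0⊕1⊕1⊕1⊕1⊕0⊕1⊕1⊕1 = 1
Syndrome s16…s1 = 10101 → error at position 21.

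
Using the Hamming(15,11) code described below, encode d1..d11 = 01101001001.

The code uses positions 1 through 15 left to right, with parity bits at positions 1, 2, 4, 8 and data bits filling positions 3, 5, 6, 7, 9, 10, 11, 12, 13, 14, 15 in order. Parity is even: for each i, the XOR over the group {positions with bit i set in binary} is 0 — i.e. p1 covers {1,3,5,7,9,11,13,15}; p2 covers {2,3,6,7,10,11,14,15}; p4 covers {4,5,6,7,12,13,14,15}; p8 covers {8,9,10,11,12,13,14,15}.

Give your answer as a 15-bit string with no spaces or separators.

Place data at non-parity positions: p1 p2 0 p4 1 1 0 p8 1 0 0 1 0 0 1
p1 (pos 1,3,5,7,9,11,13,15): XOR of data positions = 0⊕1⊕0⊕1⊕0⊕0⊕1 = 1
p2 (pos 2,3,6,7,10,11,14,15): XOR of data positions = 0⊕1⊕0⊕0⊕0⊕0⊕1 = 0
p4 (pos 4,5,6,7,12,13,14,15): XOR of data positions = 1⊕1⊕0⊕1⊕0⊕0⊕1 = 0
p8 (pos 8,9,10,11,12,13,14,15): XOR of data positions = 1⊕0⊕0⊕1⊕0⊕0⊕1 = 1
Codeword: 100011011001001

100011011001001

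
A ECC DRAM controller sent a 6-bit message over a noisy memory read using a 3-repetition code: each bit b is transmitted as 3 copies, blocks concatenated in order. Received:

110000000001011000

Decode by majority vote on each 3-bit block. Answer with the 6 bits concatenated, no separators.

100010

Block 1 (110): 2 ones → 1
Block 2 (000): 0 ones → 0
Block 3 (000): 0 ones → 0
Block 4 (001): 1 one → 0
Block 5 (011): 2 ones → 1
Block 6 (000): 0 ones → 0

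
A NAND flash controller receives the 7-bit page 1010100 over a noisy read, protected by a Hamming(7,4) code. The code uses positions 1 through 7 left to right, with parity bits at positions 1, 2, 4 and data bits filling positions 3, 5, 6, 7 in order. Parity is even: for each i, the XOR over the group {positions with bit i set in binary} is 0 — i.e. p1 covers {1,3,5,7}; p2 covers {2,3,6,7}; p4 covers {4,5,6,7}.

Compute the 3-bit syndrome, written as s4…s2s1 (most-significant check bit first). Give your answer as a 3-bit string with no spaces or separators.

111

s1 (pos 1,3,5,7): 1⊕1⊕1⊕0 = 1
s2 (pos 2,3,6,7): 0⊕1⊕0⊕0 = 1
s4 (pos 4,5,6,7): 0⊕1⊕0⊕0 = 1
Syndrome s4…s1 = 111 → error at position 7.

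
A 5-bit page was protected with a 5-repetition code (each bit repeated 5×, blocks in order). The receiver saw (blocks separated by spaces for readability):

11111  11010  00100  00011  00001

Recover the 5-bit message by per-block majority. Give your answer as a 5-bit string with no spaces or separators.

Block 1 (11111): 5 ones → 1
Block 2 (11010): 3 ones → 1
Block 3 (00100): 1 one → 0
Block 4 (00011): 2 ones → 0
Block 5 (00001): 1 one → 0

11000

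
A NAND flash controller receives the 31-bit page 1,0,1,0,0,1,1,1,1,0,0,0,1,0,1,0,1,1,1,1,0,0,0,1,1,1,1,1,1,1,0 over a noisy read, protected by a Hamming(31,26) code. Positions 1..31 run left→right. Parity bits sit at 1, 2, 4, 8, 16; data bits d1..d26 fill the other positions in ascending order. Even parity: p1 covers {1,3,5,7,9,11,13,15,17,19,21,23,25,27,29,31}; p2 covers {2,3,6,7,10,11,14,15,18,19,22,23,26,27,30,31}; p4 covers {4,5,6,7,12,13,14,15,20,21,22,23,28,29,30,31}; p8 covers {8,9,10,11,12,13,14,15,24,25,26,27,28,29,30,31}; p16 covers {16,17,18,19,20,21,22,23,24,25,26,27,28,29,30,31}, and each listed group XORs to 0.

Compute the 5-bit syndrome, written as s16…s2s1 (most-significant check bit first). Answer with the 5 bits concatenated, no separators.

s1 (pos 1,3,5,7,9,11,13,15,17,19,21,23,25,27,29,31): 1⊕1⊕0⊕1⊕1⊕0⊕1⊕1⊕1⊕1⊕0⊕0⊕1⊕1⊕1⊕0 = 1
s2 (pos 2,3,6,7,10,11,14,15,18,19,22,23,26,27,30,31): 0⊕1⊕1⊕1⊕0⊕0⊕0⊕1⊕1⊕1⊕0⊕0⊕1⊕1⊕1⊕0 = 1
s4 (pos 4,5,6,7,12,13,14,15,20,21,22,23,28,29,30,31): 0⊕0⊕1⊕1⊕0⊕1⊕0⊕1⊕1⊕0⊕0⊕0⊕1⊕1⊕1⊕0 = 0
s8 (pos 8,9,10,11,12,13,14,15,24,25,26,27,28,29,30,31): 1⊕1⊕0⊕0⊕0⊕1⊕0⊕1⊕1⊕1⊕1⊕1⊕1⊕1⊕1⊕0 = 1
s16 (pos 16,17,18,19,20,21,22,23,24,25,26,27,28,29,30,31): 0⊕1⊕1⊕1⊕1⊕0⊕0⊕0⊕1⊕1⊕1⊕1⊕1⊕1⊕1⊕0 = 1
Syndrome s16…s1 = 11011 → error at position 27.

11011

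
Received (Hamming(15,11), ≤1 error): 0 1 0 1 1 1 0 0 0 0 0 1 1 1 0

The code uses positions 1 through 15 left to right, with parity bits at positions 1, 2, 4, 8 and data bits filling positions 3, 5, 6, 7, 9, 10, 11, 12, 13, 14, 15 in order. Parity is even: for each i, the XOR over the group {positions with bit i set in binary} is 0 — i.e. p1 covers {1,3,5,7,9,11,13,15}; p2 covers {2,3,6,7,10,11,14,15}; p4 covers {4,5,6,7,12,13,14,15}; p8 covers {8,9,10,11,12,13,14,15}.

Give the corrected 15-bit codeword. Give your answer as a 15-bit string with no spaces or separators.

010111000101110

s1 (pos 1,3,5,7,9,11,13,15): 0⊕0⊕1⊕0⊕0⊕0⊕1⊕0 = 0
s2 (pos 2,3,6,7,10,11,14,15): 1⊕0⊕1⊕0⊕0⊕0⊕1⊕0 = 1
s4 (pos 4,5,6,7,12,13,14,15): 1⊕1⊕1⊕0⊕1⊕1⊕1⊕0 = 0
s8 (pos 8,9,10,11,12,13,14,15): 0⊕0⊕0⊕0⊕1⊕1⊕1⊕0 = 1
Syndrome s8…s1 = 1010 → error at position 10.
Flip position 10: 010111000001110 → 010111000101110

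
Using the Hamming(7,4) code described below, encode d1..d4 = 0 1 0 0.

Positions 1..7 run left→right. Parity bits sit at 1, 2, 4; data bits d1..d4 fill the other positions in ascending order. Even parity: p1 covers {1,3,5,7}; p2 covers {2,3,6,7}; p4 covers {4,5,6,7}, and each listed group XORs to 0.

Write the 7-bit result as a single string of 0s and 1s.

Place data at non-parity positions: p1 p2 0 p4 1 0 0
p1 (pos 1,3,5,7): XOR of data positions = 0⊕1⊕0 = 1
p2 (pos 2,3,6,7): XOR of data positions = 0⊕0⊕0 = 0
p4 (pos 4,5,6,7): XOR of data positions = 1⊕0⊕0 = 1
Codeword: 1001100

1001100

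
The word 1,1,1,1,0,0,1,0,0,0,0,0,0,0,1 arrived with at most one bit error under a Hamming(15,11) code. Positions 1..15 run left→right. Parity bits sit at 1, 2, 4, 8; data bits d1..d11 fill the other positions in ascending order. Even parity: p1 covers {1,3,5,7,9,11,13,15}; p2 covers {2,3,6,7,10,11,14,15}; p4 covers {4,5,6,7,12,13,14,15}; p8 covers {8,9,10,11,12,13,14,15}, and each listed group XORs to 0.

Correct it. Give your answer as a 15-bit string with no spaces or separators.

111100100001001

s1 (pos 1,3,5,7,9,11,13,15): 1⊕1⊕0⊕1⊕0⊕0⊕0⊕1 = 0
s2 (pos 2,3,6,7,10,11,14,15): 1⊕1⊕0⊕1⊕0⊕0⊕0⊕1 = 0
s4 (pos 4,5,6,7,12,13,14,15): 1⊕0⊕0⊕1⊕0⊕0⊕0⊕1 = 1
s8 (pos 8,9,10,11,12,13,14,15): 0⊕0⊕0⊕0⊕0⊕0⊕0⊕1 = 1
Syndrome s8…s1 = 1100 → error at position 12.
Flip position 12: 111100100000001 → 111100100001001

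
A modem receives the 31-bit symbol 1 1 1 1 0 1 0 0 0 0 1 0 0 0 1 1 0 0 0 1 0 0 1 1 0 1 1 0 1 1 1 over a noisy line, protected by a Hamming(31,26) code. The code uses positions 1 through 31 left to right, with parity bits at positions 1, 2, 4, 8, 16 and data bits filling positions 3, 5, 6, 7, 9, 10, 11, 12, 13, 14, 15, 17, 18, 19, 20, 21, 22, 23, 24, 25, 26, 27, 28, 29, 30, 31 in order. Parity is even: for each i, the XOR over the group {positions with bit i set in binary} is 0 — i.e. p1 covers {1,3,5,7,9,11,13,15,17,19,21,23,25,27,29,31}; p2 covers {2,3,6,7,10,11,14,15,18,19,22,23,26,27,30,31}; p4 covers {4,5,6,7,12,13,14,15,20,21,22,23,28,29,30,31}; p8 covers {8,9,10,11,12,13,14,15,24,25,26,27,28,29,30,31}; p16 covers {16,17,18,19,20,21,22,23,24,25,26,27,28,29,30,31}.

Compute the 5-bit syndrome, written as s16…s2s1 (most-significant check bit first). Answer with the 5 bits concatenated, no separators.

s1 (pos 1,3,5,7,9,11,13,15,17,19,21,23,25,27,29,31): 1⊕1⊕0⊕0⊕0⊕1⊕0⊕1⊕0⊕0⊕0⊕1⊕0⊕1⊕1⊕1 = 0
s2 (pos 2,3,6,7,10,11,14,15,18,19,22,23,26,27,30,31): 1⊕1⊕1⊕0⊕0⊕1⊕0⊕1⊕0⊕0⊕0⊕1⊕1⊕1⊕1⊕1 = 0
s4 (pos 4,5,6,7,12,13,14,15,20,21,22,23,28,29,30,31): 1⊕0⊕1⊕0⊕0⊕0⊕0⊕1⊕1⊕0⊕0⊕1⊕0⊕1⊕1⊕1 = 0
s8 (pos 8,9,10,11,12,13,14,15,24,25,26,27,28,29,30,31): 0⊕0⊕0⊕1⊕0⊕0⊕0⊕1⊕1⊕0⊕1⊕1⊕0⊕1⊕1⊕1 = 0
s16 (pos 16,17,18,19,20,21,22,23,24,25,26,27,28,29,30,31): 1⊕0⊕0⊕0⊕1⊕0⊕0⊕1⊕1⊕0⊕1⊕1⊕0⊕1⊕1⊕1 = 1
Syndrome s16…s1 = 10000 → error at position 16.

10000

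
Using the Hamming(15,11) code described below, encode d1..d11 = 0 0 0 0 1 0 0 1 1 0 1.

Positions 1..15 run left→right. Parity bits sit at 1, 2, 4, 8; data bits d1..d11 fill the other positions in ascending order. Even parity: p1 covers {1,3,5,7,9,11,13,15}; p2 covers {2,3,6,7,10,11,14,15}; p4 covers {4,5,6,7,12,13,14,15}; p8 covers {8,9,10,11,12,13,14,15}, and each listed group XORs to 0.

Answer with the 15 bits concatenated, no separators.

Place data at non-parity positions: p1 p2 0 p4 0 0 0 p8 1 0 0 1 1 0 1
p1 (pos 1,3,5,7,9,11,13,15): XOR of data positions = 0⊕0⊕0⊕1⊕0⊕1⊕1 = 1
p2 (pos 2,3,6,7,10,11,14,15): XOR of data positions = 0⊕0⊕0⊕0⊕0⊕0⊕1 = 1
p4 (pos 4,5,6,7,12,13,14,15): XOR of data positions = 0⊕0⊕0⊕1⊕1⊕0⊕1 = 1
p8 (pos 8,9,10,11,12,13,14,15): XOR of data positions = 1⊕0⊕0⊕1⊕1⊕0⊕1 = 0
Codeword: 110100001001101

110100001001101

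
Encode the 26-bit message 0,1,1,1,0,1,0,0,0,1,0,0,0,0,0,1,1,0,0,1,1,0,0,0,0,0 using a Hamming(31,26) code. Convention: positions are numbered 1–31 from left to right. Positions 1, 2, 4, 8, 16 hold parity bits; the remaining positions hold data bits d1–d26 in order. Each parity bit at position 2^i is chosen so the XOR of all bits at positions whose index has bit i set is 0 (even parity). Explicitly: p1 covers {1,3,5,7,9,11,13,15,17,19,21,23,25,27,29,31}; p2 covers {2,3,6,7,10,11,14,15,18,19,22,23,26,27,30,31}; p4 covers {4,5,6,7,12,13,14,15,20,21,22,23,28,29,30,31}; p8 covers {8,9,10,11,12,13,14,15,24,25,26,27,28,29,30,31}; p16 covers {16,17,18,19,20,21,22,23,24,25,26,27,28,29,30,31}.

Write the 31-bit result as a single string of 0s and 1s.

Place data at non-parity positions: p1 p2 0 p4 1 1 1 p8 0 1 0 0 0 1 0 p16 0 0 0 0 1 1 0 0 1 1 0 0 0 0 0
p1 (pos 1,3,5,7,9,11,13,15,17,19,21,23,25,27,29,31): XOR of data positions = 0⊕1⊕1⊕0⊕0⊕0⊕0⊕0⊕0⊕1⊕0⊕1⊕0⊕0⊕0 = 0
p2 (pos 2,3,6,7,10,11,14,15,18,19,22,23,26,27,30,31): XOR of data positions = 0⊕1⊕1⊕1⊕0⊕1⊕0⊕0⊕0⊕1⊕0⊕1⊕0⊕0⊕0 = 0
p4 (pos 4,5,6,7,12,13,14,15,20,21,22,23,28,29,30,31): XOR of data positions = 1⊕1⊕1⊕0⊕0⊕1⊕0⊕0⊕1⊕1⊕0⊕0⊕0⊕0⊕0 = 0
p8 (pos 8,9,10,11,12,13,14,15,24,25,26,27,28,29,30,31): XOR of data positions = 0⊕1⊕0⊕0⊕0⊕1⊕0⊕0⊕1⊕1⊕0⊕0⊕0⊕0⊕0 = 0
p16 (pos 16,17,18,19,20,21,22,23,24,25,26,27,28,29,30,31): XOR of data positions = 0⊕0⊕0⊕0⊕1⊕1⊕0⊕0⊕1⊕1⊕0⊕0⊕0⊕0⊕0 = 0
Codeword: 0000111001000100000011001100000

0000111001000100000011001100000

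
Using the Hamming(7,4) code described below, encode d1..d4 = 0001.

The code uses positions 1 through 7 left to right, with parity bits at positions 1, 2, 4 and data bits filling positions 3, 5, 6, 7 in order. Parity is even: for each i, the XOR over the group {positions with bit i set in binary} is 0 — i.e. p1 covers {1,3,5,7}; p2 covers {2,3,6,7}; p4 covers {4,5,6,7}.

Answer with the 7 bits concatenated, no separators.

1101001

Place data at non-parity positions: p1 p2 0 p4 0 0 1
p1 (pos 1,3,5,7): XOR of data positions = 0⊕0⊕1 = 1
p2 (pos 2,3,6,7): XOR of data positions = 0⊕0⊕1 = 1
p4 (pos 4,5,6,7): XOR of data positions = 0⊕0⊕1 = 1
Codeword: 1101001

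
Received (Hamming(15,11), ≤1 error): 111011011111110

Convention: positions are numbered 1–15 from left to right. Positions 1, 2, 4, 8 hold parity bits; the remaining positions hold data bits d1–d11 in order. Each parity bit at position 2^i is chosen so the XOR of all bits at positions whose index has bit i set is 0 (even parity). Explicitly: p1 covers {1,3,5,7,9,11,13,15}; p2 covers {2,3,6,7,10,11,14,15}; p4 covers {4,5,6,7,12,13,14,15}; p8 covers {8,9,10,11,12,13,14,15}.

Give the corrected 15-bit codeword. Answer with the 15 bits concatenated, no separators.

s1 (pos 1,3,5,7,9,11,13,15): 1⊕1⊕1⊕0⊕1⊕1⊕1⊕0 = 0
s2 (pos 2,3,6,7,10,11,14,15): 1⊕1⊕1⊕0⊕1⊕1⊕1⊕0 = 0
s4 (pos 4,5,6,7,12,13,14,15): 0⊕1⊕1⊕0⊕1⊕1⊕1⊕0 = 1
s8 (pos 8,9,10,11,12,13,14,15): 1⊕1⊕1⊕1⊕1⊕1⊕1⊕0 = 1
Syndrome s8…s1 = 1100 → error at position 12.
Flip position 12: 111011011111110 → 111011011110110

111011011110110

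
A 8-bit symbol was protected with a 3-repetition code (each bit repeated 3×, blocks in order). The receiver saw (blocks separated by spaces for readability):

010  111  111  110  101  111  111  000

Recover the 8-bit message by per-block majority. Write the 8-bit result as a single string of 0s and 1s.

Block 1 (010): 1 one → 0
Block 2 (111): 3 ones → 1
Block 3 (111): 3 ones → 1
Block 4 (110): 2 ones → 1
Block 5 (101): 2 ones → 1
Block 6 (111): 3 ones → 1
Block 7 (111): 3 ones → 1
Block 8 (000): 0 ones → 0

01111110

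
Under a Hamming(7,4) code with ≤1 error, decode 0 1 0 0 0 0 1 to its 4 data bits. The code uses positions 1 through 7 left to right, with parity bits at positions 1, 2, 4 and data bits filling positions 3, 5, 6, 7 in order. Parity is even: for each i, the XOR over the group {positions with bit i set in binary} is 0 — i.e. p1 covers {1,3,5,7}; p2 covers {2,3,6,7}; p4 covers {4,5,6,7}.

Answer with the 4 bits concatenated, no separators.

0101

s1 (pos 1,3,5,7): 0⊕0⊕0⊕1 = 1
s2 (pos 2,3,6,7): 1⊕0⊕0⊕1 = 0
s4 (pos 4,5,6,7): 0⊕0⊕0⊕1 = 1
Syndrome s4…s1 = 101 → error at position 5.
Flip position 5: 0100001 → 0100101
Read data bits from positions 3,5,6,7: 0101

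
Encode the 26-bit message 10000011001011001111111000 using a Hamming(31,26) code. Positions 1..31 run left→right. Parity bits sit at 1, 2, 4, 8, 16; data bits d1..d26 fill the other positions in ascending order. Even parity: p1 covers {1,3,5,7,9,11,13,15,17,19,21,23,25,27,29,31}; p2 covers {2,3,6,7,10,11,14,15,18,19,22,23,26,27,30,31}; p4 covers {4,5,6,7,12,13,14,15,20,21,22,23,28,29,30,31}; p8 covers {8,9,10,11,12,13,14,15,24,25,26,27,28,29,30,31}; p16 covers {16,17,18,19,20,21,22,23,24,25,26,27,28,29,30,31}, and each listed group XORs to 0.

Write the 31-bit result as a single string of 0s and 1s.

Place data at non-parity positions: p1 p2 1 p4 0 0 0 p8 0 0 1 1 0 0 1 p16 0 1 1 0 0 1 1 1 1 1 1 1 0 0 0
p1 (pos 1,3,5,7,9,11,13,15,17,19,21,23,25,27,29,31): XOR of data positions = 1⊕0⊕0⊕0⊕1⊕0⊕1⊕0⊕1⊕0⊕1⊕1⊕1⊕0⊕0 = 1
p2 (pos 2,3,6,7,10,11,14,15,18,19,22,23,26,27,30,31): XOR of data positions = 1⊕0⊕0⊕0⊕1⊕0⊕1⊕1⊕1⊕1⊕1⊕1⊕1⊕0⊕0 = 1
p4 (pos 4,5,6,7,12,13,14,15,20,21,22,23,28,29,30,31): XOR of data positions = 0⊕0⊕0⊕1⊕0⊕0⊕1⊕0⊕0⊕1⊕1⊕1⊕0⊕0⊕0 = 1
p8 (pos 8,9,10,11,12,13,14,15,24,25,26,27,28,29,30,31): XOR of data positions = 0⊕0⊕1⊕1⊕0⊕0⊕1⊕1⊕1⊕1⊕1⊕1⊕0⊕0⊕0 = 0
p16 (pos 16,17,18,19,20,21,22,23,24,25,26,27,28,29,30,31): XOR of data positions = 0⊕1⊕1⊕0⊕0⊕1⊕1⊕1⊕1⊕1⊕1⊕1⊕0⊕0⊕0 = 1
Codeword: 1111000000110011011001111111000

1111000000110011011001111111000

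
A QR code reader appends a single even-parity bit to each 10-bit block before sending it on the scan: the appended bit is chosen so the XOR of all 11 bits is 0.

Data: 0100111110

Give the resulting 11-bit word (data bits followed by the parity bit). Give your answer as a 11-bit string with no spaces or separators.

01001111100

XOR of the 10 data bits: 0⊕1⊕0⊕0⊕1⊕1⊕1⊕1⊕1⊕0 = 0
Parity bit = 0 (so all 11 bits XOR to 0).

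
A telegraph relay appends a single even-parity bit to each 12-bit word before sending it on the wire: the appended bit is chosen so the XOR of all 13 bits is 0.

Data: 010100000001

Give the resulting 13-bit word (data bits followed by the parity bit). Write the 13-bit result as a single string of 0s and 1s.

0101000000011

XOR of the 12 data bits: 0⊕1⊕0⊕1⊕0⊕0⊕0⊕0⊕0⊕0⊕0⊕1 = 1
Parity bit = 1 (so all 13 bits XOR to 0).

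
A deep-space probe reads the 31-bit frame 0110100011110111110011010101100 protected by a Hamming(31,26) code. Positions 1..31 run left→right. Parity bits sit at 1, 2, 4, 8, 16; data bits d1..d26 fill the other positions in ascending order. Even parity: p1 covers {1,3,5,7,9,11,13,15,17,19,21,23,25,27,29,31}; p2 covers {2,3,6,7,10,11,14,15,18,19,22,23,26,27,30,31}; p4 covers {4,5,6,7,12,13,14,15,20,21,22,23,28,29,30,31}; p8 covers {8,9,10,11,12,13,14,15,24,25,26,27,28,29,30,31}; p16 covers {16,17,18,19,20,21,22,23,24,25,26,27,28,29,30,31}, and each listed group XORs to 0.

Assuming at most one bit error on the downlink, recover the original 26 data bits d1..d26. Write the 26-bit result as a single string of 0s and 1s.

11001111011100011010101100

s1 (pos 1,3,5,7,9,11,13,15,17,19,21,23,25,27,29,31): 0⊕1⊕1⊕0⊕1⊕1⊕0⊕1⊕1⊕0⊕1⊕0⊕0⊕0⊕1⊕0 = 0
s2 (pos 2,3,6,7,10,11,14,15,18,19,22,23,26,27,30,31): 1⊕1⊕0⊕0⊕1⊕1⊕1⊕1⊕1⊕0⊕1⊕0⊕1⊕0⊕0⊕0 = 1
s4 (pos 4,5,6,7,12,13,14,15,20,21,22,23,28,29,30,31): 0⊕1⊕0⊕0⊕1⊕0⊕1⊕1⊕0⊕1⊕1⊕0⊕1⊕1⊕0⊕0 = 0
s8 (pos 8,9,10,11,12,13,14,15,24,25,26,27,28,29,30,31): 0⊕1⊕1⊕1⊕1⊕0⊕1⊕1⊕1⊕0⊕1⊕0⊕1⊕1⊕0⊕0 = 0
s16 (pos 16,17,18,19,20,21,22,23,24,25,26,27,28,29,30,31): 1⊕1⊕1⊕0⊕0⊕1⊕1⊕0⊕1⊕0⊕1⊕0⊕1⊕1⊕0⊕0 = 1
Syndrome s16…s1 = 10010 → error at position 18.
Flip position 18: 0110100011110111110011010101100 → 0110100011110111100011010101100
Read data bits from positions 3,5,6,7,9,10,11,12,13,14,15,17,18,19,20,21,22,23,24,25,26,27,28,29,30,31: 11001111011100011010101100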